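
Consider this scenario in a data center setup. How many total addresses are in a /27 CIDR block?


Given: CIDR prefix /27
Host bits = 32 - 27 = 5
Total addresses = 2^5 = 32

32


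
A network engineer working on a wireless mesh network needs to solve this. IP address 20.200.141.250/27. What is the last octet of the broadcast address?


Given: IP = 20.200.141.250, prefix = /27
Host bits = 32 - 27 = 5
Network last octet = 250 AND mask = 224
Host part size = 2^5 - 1 = 31
Broadcast last octet = 224 OR 31 = 255

255


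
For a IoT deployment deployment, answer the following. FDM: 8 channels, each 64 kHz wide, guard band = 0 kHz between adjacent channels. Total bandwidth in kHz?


Given: 8 channels, 64 kHz each, guard = 0 kHz
Channel bandwidth = 8 * 64 = 512 kHz
Guard bands = 7 gaps * 0 kHz = 0 kHz
Total = 512 + 0 = 512 kHz

512


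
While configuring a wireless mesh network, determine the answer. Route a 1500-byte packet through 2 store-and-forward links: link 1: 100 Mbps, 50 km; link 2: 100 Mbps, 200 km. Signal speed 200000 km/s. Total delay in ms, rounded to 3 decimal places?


Packet = 1500 bytes = 12000 bits. Store-and-forward: sum (t_trans + t_prop) per link.
Link 1: t_trans = 12000/(100*10^6) s = 0.1200 ms; t_prop = 50/200000 s = 0.2500 ms; subtotal = 0.3700 ms
Link 2: t_trans = 12000/(100*10^6) s = 0.1200 ms; t_prop = 200/200000 s = 1.0000 ms; subtotal = 1.1200 ms
End-to-end = 0.3700 + 1.1200 = 1.4900 ms -> 1.490 ms (3 dp)

1.490


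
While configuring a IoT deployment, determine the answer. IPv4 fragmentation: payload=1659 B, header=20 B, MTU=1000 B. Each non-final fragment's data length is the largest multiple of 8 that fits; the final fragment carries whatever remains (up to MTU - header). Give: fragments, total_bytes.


Max data per non-final fragment = floor((MTU - header)/8)*8 = floor((1000 - 20)/8)*8 = floor(980/8)*8 = 976 B
Final fragment needs no 8-byte alignment: it can carry up to MTU - header = 980 B
Non-final fragments needed = ceil((payload - 980) / 976) = ceil(679/976) = ceil(0.6957) = 1
Number of fragments = 1 + 1 = 2
Fragment sizes (data): 1 * 976 B + 683 B (last, 683 <= 980 OK)
Total bytes sent = payload + n_frags * header = 1659 + 2*20 = 1659 + 40 = 1699 B

2, 1699


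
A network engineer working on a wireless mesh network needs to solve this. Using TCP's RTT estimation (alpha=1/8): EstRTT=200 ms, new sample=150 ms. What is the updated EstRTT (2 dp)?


Given: EstRTT = 200 ms, SampleRTT = 150 ms, alpha = 1/8
New EstRTT = (1 - alpha) * EstRTT + alpha * SampleRTT
(7/8) * 200 = 175
(1/8) * 150 = 18.75
New EstRTT = 175 + 18.75 = 193.75 ms -> 193.75 ms (2 dp)

193.75


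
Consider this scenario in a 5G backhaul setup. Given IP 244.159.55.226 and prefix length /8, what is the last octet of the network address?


Given: IP = 244.159.55.226, prefix = /8
Subnet mask = 255.0.0.0
Last octet of IP: 226
Last octet of mask: 0
Network last octet = 226 AND 0 = 0

0


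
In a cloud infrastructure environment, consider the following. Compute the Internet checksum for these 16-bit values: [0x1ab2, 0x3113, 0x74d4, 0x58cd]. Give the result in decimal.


Given words: [0x1ab2, 0x3113, 0x74d4, 0x58cd]
Step 1: Sum all words
Raw sum = 6834 + 12563 + 29908 + 22733 = 72038
Step 2: Fold carry: (6502 + 1) = 6503
One's complement = ~6503 & 0xFFFF = 59032

59032


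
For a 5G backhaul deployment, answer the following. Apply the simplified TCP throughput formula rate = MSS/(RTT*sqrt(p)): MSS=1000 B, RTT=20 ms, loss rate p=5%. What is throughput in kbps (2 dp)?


Given: MSS = 1000 bytes, RTT = 20 ms, loss = 5%
RTT in seconds = 20 / 1000 = 0.02
Loss rate = 5% = 0.05
sqrt(loss) = sqrt(0.05) = 0.223606797750
Throughput (bytes/s) = 1000 / (0.02 * 0.223606797750) = 223606.7977
Throughput (kbps) = 223606.7977 * 8 / 1000 = 1788.854382 -> 1788.85 kbps (2 dp)

1788.85


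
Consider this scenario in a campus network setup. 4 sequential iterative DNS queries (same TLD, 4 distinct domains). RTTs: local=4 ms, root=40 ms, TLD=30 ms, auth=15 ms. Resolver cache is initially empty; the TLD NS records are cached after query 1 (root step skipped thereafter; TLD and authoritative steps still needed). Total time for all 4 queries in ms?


Lookup 1 (cold cache): local + root + TLD + auth = 4 + 40 + 30 + 15 = 89 ms
Lookups 2..4 (TLD NS cached -> skip root; new domain -> still ask TLD and auth): local + TLD + auth = 4 + 30 + 15 = 49 ms each
Remaining 3 lookups: 3 * 49 = 147 ms
Total = 89 + 147 = 236 ms

236


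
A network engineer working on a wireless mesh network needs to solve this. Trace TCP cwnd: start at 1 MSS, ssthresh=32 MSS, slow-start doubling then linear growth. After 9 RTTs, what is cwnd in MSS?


RTT 0: cwnd = 1 MSS (initial)
RTT 1: cwnd = 2 MSS (slow start, doubled)
RTT 2: cwnd = 4 MSS (slow start, doubled)
RTT 3: cwnd = 8 MSS (slow start, doubled)
RTT 4: cwnd = 16 MSS (slow start, doubled)
RTT 5: cwnd = 32 MSS (slow start, doubled)
RTT 6: cwnd = 33 MSS (congestion avoidance, +1)
RTT 7: cwnd = 34 MSS (congestion avoidance, +1)
RTT 8: cwnd = 35 MSS (congestion avoidance, +1)
RTT 9: cwnd = 36 MSS (congestion avoidance, +1)

36


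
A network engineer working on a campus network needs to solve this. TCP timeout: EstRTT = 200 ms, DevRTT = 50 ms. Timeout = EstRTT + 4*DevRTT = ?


Given: EstRTT = 200 ms, DevRTT = 50 ms
Timeout = EstRTT + 4 * DevRTT
4 * DevRTT = 4 * 50 = 200
Timeout = 200 + 200 = 400 ms

400


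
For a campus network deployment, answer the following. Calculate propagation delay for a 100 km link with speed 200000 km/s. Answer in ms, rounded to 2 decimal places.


Given: distance = 100 km, speed = 200000 km/s
Delay = distance / speed = 100 / 200000 seconds
Delay in ms = 100 * 1000 / 200000
Delay = 0.5000 ms
Rounded to 2 dp = 0.50 ms

0.50


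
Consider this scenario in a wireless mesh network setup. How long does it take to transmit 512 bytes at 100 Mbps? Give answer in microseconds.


Given: packet = 512 bytes, bandwidth = 100 Mbps
Packet in bits = 512 * 8 = 4096 bits
Bandwidth = 100 * 10^6 = 100000000 bps
Time = 4096 / 100000000 seconds
Time in us = 4096 * 10^6 / 100000000 = 40.96

40.96


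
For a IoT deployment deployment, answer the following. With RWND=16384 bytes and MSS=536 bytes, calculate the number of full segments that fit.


Given: RWND = 16384 bytes, MSS = 536 bytes
Full segments = floor(RWND / MSS)
Full segments = floor(16384 / 536)
Full segments = floor(30.5672) = 30

30


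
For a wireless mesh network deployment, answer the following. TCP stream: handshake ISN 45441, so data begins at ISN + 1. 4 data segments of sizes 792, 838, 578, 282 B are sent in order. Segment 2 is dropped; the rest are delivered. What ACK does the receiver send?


SYN uses sequence number 45441; first data byte = ISN + 1 = 45442.
Segment 1: SEQ = 45442, len = 792 B, covers [45442, 46233]
Segment 2: SEQ = 46234, len = 838 B, covers [46234, 47071] [LOST]
Segment 3: SEQ = 47072, len = 578 B, covers [47072, 47649]
Segment 4: SEQ = 47650, len = 282 B, covers [47650, 47931]
In-order data received: bytes [45442, 46233] (segments 1..1).
Segment 2 missing -> gap begins at byte 46234; later segments buffered out of order.
Cumulative ACK = next expected in-order byte = 45442 + 792 = 46234

46234


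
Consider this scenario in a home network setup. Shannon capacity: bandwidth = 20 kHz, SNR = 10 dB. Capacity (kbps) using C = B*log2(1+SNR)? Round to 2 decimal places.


Given: B = 20 kHz, SNR = 10 dB
SNR linear = 10^(10/10) = 10
1 + SNR = 11
log2(11) = 3.4594316186
C = 20 * 1000 * 3.4594316186 = 69188.6324 bps
C = 69.188632 kbps -> 69.19 kbps (2 dp)

69.19


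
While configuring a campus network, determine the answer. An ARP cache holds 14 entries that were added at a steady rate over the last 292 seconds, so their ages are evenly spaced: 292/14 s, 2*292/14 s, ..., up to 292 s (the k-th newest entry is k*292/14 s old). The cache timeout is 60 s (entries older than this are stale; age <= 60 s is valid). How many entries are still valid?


Ages are k * 292/14 s for k = 1..14 (spacing = 20.8571 s).
Entry k is valid iff k * 292/14 <= 60 iff k <= 14 * 60 / 292 = 2.8767
n_valid = floor(2.8767) = 2
(n_stale = 14 - 2 = 12)

2


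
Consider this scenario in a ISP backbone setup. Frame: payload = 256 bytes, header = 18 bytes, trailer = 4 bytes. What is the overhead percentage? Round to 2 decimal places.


Given: payload = 256 B, header = 18 B, trailer = 4 B
Overhead bytes = header + trailer = 18 + 4 = 22
Total frame = payload + overhead = 256 + 22 = 278
Overhead % = 22 / 278 * 100 = 7.9137% -> 7.91% (2 dp)

7.91


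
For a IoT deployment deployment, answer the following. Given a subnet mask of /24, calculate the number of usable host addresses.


Given: subnet mask /24
Host bits = 32 - 24 = 8
Total addresses = 2^8 = 256
Usable hosts = 256 - 2 (network + broadcast) = 254

254


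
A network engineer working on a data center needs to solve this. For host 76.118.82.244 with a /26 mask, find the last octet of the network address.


Given: IP = 76.118.82.244, prefix = /26
Subnet mask = 255.255.255.192
Last octet of IP: 244
Last octet of mask: 192
Network last octet = 244 AND 192 = 192

192


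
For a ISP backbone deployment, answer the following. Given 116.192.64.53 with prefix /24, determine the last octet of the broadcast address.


Given: IP = 116.192.64.53, prefix = /24
Host bits = 32 - 24 = 8
Network last octet = 53 AND mask = 0
Host part size = 2^8 - 1 = 255
Broadcast last octet = 0 OR 255 = 255

255


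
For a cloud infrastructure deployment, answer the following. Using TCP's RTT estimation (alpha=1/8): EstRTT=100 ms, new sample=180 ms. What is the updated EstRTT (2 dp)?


Given: EstRTT = 100 ms, SampleRTT = 180 ms, alpha = 1/8
New EstRTT = (1 - alpha) * EstRTT + alpha * SampleRTT
(7/8) * 100 = 87.5
(1/8) * 180 = 22.5
New EstRTT = 87.5 + 22.5 = 110 ms -> 110.00 ms (2 dp)

110.00


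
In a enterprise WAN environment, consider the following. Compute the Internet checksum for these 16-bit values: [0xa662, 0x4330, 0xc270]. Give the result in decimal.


Given words: [0xa662, 0x4330, 0xc270]
Step 1: Sum all words
Raw sum = 42594 + 17200 + 49776 = 109570
Step 2: Fold carry: (44034 + 1) = 44035
One's complement = ~44035 & 0xFFFF = 21500

21500


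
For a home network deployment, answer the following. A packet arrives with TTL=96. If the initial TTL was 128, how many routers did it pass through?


Given: initial TTL = 128, received TTL = 96
Hops = initial TTL - received TTL
Hops = 128 - 96 = 32

32


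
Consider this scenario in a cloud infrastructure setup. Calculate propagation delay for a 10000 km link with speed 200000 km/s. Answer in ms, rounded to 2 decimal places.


Given: distance = 10000 km, speed = 200000 km/s
Delay = distance / speed = 10000 / 200000 seconds
Delay in ms = 10000 * 1000 / 200000
Delay = 50.0000 ms
Rounded to 2 dp = 50.00 ms

50.00


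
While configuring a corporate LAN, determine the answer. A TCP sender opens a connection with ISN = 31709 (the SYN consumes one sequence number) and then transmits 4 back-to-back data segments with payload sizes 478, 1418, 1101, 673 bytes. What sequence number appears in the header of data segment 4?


The SYN occupies sequence number ISN = 31709, so the first data byte is ISN + 1 = 31710.
SEQ of data segment i = (ISN + 1) + sum of payload sizes of segments 1..i-1.
Segment 1: SEQ = 31710, payload = 478 bytes
Segment 2: SEQ = 32188, payload = 1418 bytes
Segment 3: SEQ = 33606, payload = 1101 bytes
Segment 4: SEQ = 34707, payload = 673 bytes
SEQ of segment 4 = 31710 + 478 + 1418 + 1101 = 34707

34707


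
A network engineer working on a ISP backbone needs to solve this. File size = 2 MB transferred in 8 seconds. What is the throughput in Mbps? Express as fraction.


Given: file = 2 MB, time = 8 s
File in Mb = 2 * 8 = 16 Mb
Throughput = 16 / 8 Mbps
Throughput = 2 Mbps

2


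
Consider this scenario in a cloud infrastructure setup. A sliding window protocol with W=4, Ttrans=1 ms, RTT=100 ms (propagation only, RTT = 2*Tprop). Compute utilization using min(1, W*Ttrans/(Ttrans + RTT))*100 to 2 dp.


Given: W = 4, Ttrans = 1 ms, RTT = 100 ms (= 2 * Tprop, Tprop = 50 ms)
Cycle time = Ttrans + RTT = 1 + 100 = 101 ms (first packet sent until its ACK returns)
W * Ttrans = 4 * 1 = 4 ms of sending per cycle
W * Ttrans / (Ttrans + RTT) = 4 / 101 = 0.039604
U = min(1, 0.039604) = 0.039604
U% = 3.96%

3.96


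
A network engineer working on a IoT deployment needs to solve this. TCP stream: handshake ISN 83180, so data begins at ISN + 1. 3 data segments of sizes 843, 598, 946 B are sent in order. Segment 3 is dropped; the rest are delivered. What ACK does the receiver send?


SYN uses sequence number 83180; first data byte = ISN + 1 = 83181.
Segment 1: SEQ = 83181, len = 843 B, covers [83181, 84023]
Segment 2: SEQ = 84024, len = 598 B, covers [84024, 84621]
Segment 3: SEQ = 84622, len = 946 B, covers [84622, 85567] [LOST]
In-order data received: bytes [83181, 84621] (segments 1..2).
Segment 3 missing -> gap begins at byte 84622.
Cumulative ACK = next expected in-order byte = 83181 + 843 + 598 = 84622

84622


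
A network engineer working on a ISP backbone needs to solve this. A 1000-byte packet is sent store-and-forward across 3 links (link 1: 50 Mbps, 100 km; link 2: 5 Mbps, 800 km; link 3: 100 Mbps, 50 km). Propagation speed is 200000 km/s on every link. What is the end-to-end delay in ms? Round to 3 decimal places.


Packet = 1000 bytes = 8000 bits. Store-and-forward: sum (t_trans + t_prop) per link.
Link 1: t_trans = 8000/(50*10^6) s = 0.1600 ms; t_prop = 100/200000 s = 0.5000 ms; subtotal = 0.6600 ms
Link 2: t_trans = 8000/(5*10^6) s = 1.6000 ms; t_prop = 800/200000 s = 4.0000 ms; subtotal = 5.6000 ms
Link 3: t_trans = 8000/(100*10^6) s = 0.0800 ms; t_prop = 50/200000 s = 0.2500 ms; subtotal = 0.3300 ms
End-to-end = 0.6600 + 5.6000 + 0.3300 = 6.5900 ms -> 6.590 ms (3 dp)

6.590


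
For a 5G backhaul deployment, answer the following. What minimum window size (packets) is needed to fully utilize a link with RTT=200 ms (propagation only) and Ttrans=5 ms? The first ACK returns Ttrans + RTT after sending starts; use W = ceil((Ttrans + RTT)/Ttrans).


Given: Ttrans = 5 ms, RTT = 200 ms (= 2 * Tprop, Tprop = 100 ms)
Time until first ACK returns = Ttrans + RTT = 5 + 200 = 205 ms
Need W * Ttrans >= Ttrans + RTT  ->  W >= (Ttrans + RTT) / Ttrans
(Ttrans + RTT) / Ttrans = 205 / 5 = 41
W_min = ceil(41) = 41

41


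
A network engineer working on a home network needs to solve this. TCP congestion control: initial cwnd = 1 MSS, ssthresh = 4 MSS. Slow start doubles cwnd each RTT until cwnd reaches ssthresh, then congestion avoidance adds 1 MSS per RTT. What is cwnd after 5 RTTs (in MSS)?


RTT 0: cwnd = 1 MSS (initial)
RTT 1: cwnd = 2 MSS (slow start, doubled)
RTT 2: cwnd = 4 MSS (slow start, doubled)
RTT 3: cwnd = 5 MSS (congestion avoidance, +1)
RTT 4: cwnd = 6 MSS (congestion avoidance, +1)
RTT 5: cwnd = 7 MSS (congestion avoidance, +1)

7


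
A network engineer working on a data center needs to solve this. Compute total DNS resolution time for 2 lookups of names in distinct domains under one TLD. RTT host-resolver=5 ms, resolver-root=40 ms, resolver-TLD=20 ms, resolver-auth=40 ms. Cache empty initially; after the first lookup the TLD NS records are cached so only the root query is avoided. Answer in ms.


Lookup 1 (cold cache): local + root + TLD + auth = 5 + 40 + 20 + 40 = 105 ms
Lookups 2..2 (TLD NS cached -> skip root; new domain -> still ask TLD and auth): local + TLD + auth = 5 + 20 + 40 = 65 ms each
Remaining 1 lookups: 1 * 65 = 65 ms
Total = 105 + 65 = 170 ms

170


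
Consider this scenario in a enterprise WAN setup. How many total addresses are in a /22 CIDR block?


Given: CIDR prefix /22
Host bits = 32 - 22 = 10
Total addresses = 2^10 = 1024

1024


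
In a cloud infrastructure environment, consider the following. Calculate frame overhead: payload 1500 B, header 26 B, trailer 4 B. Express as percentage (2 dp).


Given: payload = 1500 B, header = 26 B, trailer = 4 B
Overhead bytes = header + trailer = 26 + 4 = 30
Total frame = payload + overhead = 1500 + 30 = 1530
Overhead % = 30 / 1530 * 100 = 1.9608% -> 1.96% (2 dp)

1.96


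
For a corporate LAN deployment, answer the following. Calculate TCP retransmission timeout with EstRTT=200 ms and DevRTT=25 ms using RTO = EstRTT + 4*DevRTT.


Given: EstRTT = 200 ms, DevRTT = 25 ms
Timeout = EstRTT + 4 * DevRTT
4 * DevRTT = 4 * 25 = 100
Timeout = 200 + 100 = 300 ms

300


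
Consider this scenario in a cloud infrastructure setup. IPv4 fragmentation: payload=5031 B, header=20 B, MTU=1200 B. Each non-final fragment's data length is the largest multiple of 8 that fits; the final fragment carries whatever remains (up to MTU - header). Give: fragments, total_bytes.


Max data per non-final fragment = floor((MTU - header)/8)*8 = floor((1200 - 20)/8)*8 = floor(1180/8)*8 = 1176 B
Final fragment needs no 8-byte alignment: it can carry up to MTU - header = 1180 B
Non-final fragments needed = ceil((payload - 1180) / 1176) = ceil(3851/1176) = ceil(3.2747) = 4
Number of fragments = 4 + 1 = 5
Fragment sizes (data): 4 * 1176 B + 327 B (last, 327 <= 1180 OK)
Total bytes sent = payload + n_frags * header = 5031 + 5*20 = 5031 + 100 = 5131 B

5, 5131


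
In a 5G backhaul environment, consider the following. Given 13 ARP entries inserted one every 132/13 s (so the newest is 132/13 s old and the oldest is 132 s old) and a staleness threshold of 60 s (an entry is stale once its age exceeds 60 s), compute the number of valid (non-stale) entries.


Ages are k * 132/13 s for k = 1..13 (spacing = 10.1538 s).
Entry k is valid iff k * 132/13 <= 60 iff k <= 13 * 60 / 132 = 5.9091
n_valid = floor(5.9091) = 5
(n_stale = 13 - 5 = 8)

5


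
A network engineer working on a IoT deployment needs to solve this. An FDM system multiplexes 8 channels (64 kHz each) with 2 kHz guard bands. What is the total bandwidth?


Given: 8 channels, 64 kHz each, guard = 2 kHz
Channel bandwidth = 8 * 64 = 512 kHz
Guard bands = 7 gaps * 2 kHz = 14 kHz
Total = 512 + 14 = 526 kHz

526


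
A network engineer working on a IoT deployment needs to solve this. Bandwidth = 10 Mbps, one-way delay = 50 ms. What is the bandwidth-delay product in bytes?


Given: bandwidth = 10 Mbps, delay = 50 ms
BDP in bits = 10 * 10^6 * 50 / 1000
BDP in bits = 500000
BDP in bytes = 500000 / 8 = 62500

62500


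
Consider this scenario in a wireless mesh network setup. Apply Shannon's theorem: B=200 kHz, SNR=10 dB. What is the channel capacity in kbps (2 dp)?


Given: B = 200 kHz, SNR = 10 dB
SNR linear = 10^(10/10) = 10
1 + SNR = 11
log2(11) = 3.4594316186
C = 200 * 1000 * 3.4594316186 = 691886.3237 bps
C = 691.886324 kbps -> 691.89 kbps (2 dp)

691.89


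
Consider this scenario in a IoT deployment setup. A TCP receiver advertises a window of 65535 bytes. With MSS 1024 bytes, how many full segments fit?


Given: RWND = 65535 bytes, MSS = 1024 bytes
Full segments = floor(RWND / MSS)
Full segments = floor(65535 / 1024)
Full segments = floor(63.999) = 63

63


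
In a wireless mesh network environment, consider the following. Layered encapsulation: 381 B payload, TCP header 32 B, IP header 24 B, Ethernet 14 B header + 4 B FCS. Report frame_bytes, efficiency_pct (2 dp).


TCP segment = 381 + 32 = 413 B
IP packet = 413 + 24 = 437 B
Ethernet frame = 437 + 14 + 4 = 455 B
Efficiency = app / frame = 381 / 455 = 0.837363 = 83.7363% -> 83.74% (2 dp)

455, 83.74


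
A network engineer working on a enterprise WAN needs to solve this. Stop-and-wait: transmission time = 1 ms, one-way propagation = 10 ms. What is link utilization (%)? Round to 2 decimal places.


Given: Ttrans = 1 ms, Tprop = 10 ms
RTT = 2 * Tprop = 2 * 10 = 20 ms
U = Ttrans / (Ttrans + RTT)
U = 1 / (1 + 20)
U = 1 / 21 = 0.047619
U% = 4.76%

4.76


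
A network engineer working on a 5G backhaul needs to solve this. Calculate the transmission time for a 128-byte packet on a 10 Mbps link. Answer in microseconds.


Given: packet = 128 bytes, bandwidth = 10 Mbps
Packet in bits = 128 * 8 = 1024 bits
Bandwidth = 10 * 10^6 = 10000000 bps
Time = 1024 / 10000000 seconds
Time in us = 1024 * 10^6 / 10000000 = 102.4

102.4


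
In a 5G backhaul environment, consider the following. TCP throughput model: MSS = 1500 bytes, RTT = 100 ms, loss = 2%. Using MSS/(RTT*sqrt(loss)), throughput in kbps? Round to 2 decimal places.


Given: MSS = 1500 bytes, RTT = 100 ms, loss = 2%
RTT in seconds = 100 / 1000 = 0.1
Loss rate = 2% = 0.02
sqrt(loss) = sqrt(0.02) = 0.141421356237
Throughput (bytes/s) = 1500 / (0.1 * 0.141421356237) = 106066.0172
Throughput (kbps) = 106066.0172 * 8 / 1000 = 848.528137 -> 848.53 kbps (2 dp)

848.53


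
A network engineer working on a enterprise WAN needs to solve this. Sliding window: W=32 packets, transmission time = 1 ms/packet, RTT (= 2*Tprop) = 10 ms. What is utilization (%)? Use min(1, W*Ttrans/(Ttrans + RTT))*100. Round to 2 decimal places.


Given: W = 32, Ttrans = 1 ms, RTT = 10 ms (= 2 * Tprop, Tprop = 5 ms)
Cycle time = Ttrans + RTT = 1 + 10 = 11 ms (first packet sent until its ACK returns)
W * Ttrans = 32 * 1 = 32 ms of sending per cycle
W * Ttrans / (Ttrans + RTT) = 32 / 11 = 2.909091
U = min(1, 2.909091) = 1.000000
U% = 100.00%

100.00


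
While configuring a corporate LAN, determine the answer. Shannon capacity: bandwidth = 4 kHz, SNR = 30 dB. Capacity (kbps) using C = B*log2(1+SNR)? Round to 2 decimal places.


Given: B = 4 kHz, SNR = 30 dB
SNR linear = 10^(30/10) = 1000
1 + SNR = 1001
log2(1001) = 9.9672262588
C = 4 * 1000 * 9.9672262588 = 39868.9050 bps
C = 39.868905 kbps -> 39.87 kbps (2 dp)

39.87


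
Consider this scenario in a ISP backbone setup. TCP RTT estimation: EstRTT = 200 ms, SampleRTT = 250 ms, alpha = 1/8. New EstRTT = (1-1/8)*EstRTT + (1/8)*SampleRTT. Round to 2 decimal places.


Given: EstRTT = 200 ms, SampleRTT = 250 ms, alpha = 1/8
New EstRTT = (1 - alpha) * EstRTT + alpha * SampleRTT
(7/8) * 200 = 175
(1/8) * 250 = 31.25
New EstRTT = 175 + 31.25 = 206.25 ms -> 206.25 ms (2 dp)

206.25


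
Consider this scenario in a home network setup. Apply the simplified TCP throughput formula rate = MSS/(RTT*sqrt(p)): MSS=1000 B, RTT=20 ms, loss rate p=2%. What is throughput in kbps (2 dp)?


Given: MSS = 1000 bytes, RTT = 20 ms, loss = 2%
RTT in seconds = 20 / 1000 = 0.02
Loss rate = 2% = 0.02
sqrt(loss) = sqrt(0.02) = 0.141421356237
Throughput (bytes/s) = 1000 / (0.02 * 0.141421356237) = 353553.3906
Throughput (kbps) = 353553.3906 * 8 / 1000 = 2828.427125 -> 2828.43 kbps (2 dp)

2828.43


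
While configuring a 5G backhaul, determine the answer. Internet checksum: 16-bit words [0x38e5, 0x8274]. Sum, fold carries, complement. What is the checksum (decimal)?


Given words: [0x38e5, 0x8274]
Step 1: Sum all words
Raw sum = 14565 + 33396 = 47961
One's complement = ~47961 & 0xFFFF = 17574

17574


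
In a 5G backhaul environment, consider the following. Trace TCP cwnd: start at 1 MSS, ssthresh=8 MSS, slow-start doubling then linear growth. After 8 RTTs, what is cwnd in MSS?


RTT 0: cwnd = 1 MSS (initial)
RTT 1: cwnd = 2 MSS (slow start, doubled)
RTT 2: cwnd = 4 MSS (slow start, doubled)
RTT 3: cwnd = 8 MSS (slow start, doubled)
RTT 4: cwnd = 9 MSS (congestion avoidance, +1)
RTT 5: cwnd = 10 MSS (congestion avoidance, +1)
RTT 6: cwnd = 11 MSS (congestion avoidance, +1)
RTT 7: cwnd = 12 MSS (congestion avoidance, +1)
RTT 8: cwnd = 13 MSS (congestion avoidance, +1)

13


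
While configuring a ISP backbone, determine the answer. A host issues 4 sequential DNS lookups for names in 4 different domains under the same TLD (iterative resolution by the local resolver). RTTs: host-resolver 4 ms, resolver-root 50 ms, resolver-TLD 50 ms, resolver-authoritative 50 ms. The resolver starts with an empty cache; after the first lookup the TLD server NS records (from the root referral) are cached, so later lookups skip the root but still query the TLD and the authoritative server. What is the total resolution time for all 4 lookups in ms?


Lookup 1 (cold cache): local + root + TLD + auth = 4 + 50 + 50 + 50 = 154 ms
Lookups 2..4 (TLD NS cached -> skip root; new domain -> still ask TLD and auth): local + TLD + auth = 4 + 50 + 50 = 104 ms each
Remaining 3 lookups: 3 * 104 = 312 ms
Total = 154 + 312 = 466 ms

466


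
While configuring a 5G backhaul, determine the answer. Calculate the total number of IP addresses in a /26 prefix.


Given: CIDR prefix /26
Host bits = 32 - 26 = 6
Total addresses = 2^6 = 64

64


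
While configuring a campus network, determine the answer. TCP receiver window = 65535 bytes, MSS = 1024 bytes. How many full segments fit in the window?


Given: RWND = 65535 bytes, MSS = 1024 bytes
Full segments = floor(RWND / MSS)
Full segments = floor(65535 / 1024)
Full segments = floor(63.999) = 63

63


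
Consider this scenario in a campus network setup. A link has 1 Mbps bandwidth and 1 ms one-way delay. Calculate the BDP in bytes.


Given: bandwidth = 1 Mbps, delay = 1 ms
BDP in bits = 1 * 10^6 * 1 / 1000
BDP in bits = 1000
BDP in bytes = 1000 / 8 = 125

125


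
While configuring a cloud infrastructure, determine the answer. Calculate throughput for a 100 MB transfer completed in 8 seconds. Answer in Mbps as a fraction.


Given: file = 100 MB, time = 8 s
File in Mb = 100 * 8 = 800 Mb
Throughput = 800 / 8 Mbps
Throughput = 100 Mbps

100


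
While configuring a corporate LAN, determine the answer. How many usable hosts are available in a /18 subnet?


Given: subnet mask /18
Host bits = 32 - 18 = 14
Total addresses = 2^14 = 16384
Usable hosts = 16384 - 2 (network + broadcast) = 16382

16382


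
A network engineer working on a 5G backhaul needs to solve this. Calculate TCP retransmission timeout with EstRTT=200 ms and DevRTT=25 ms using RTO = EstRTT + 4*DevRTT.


Given: EstRTT = 200 ms, DevRTT = 25 ms
Timeout = EstRTT + 4 * DevRTT
4 * DevRTT = 4 * 25 = 100
Timeout = 200 + 100 = 300 ms

300


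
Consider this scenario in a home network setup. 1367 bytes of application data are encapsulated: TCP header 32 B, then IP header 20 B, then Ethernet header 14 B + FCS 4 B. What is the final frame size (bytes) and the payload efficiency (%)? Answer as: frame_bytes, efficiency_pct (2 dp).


TCP segment = 1367 + 32 = 1399 B
IP packet = 1399 + 20 = 1419 B
Ethernet frame = 1419 + 14 + 4 = 1437 B
Efficiency = app / frame = 1367 / 1437 = 0.951287 = 95.1287% -> 95.13% (2 dp)

1437, 95.13


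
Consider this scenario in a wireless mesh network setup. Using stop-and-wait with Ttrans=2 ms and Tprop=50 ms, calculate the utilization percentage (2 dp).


Given: Ttrans = 2 ms, Tprop = 50 ms
RTT = 2 * Tprop = 2 * 50 = 100 ms
U = Ttrans / (Ttrans + RTT)
U = 2 / (2 + 100)
U = 2 / 102 = 0.019608
U% = 1.96%

1.96


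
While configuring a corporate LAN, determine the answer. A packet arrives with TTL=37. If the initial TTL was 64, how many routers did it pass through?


Given: initial TTL = 64, received TTL = 37
Hops = initial TTL - received TTL
Hops = 64 - 37 = 27

27


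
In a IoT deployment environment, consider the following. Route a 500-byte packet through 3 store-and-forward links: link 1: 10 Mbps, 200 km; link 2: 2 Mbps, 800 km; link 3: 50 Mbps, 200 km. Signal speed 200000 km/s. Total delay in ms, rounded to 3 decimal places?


Packet = 500 bytes = 4000 bits. Store-and-forward: sum (t_trans + t_prop) per link.
Link 1: t_trans = 4000/(10*10^6) s = 0.4000 ms; t_prop = 200/200000 s = 1.0000 ms; subtotal = 1.4000 ms
Link 2: t_trans = 4000/(2*10^6) s = 2.0000 ms; t_prop = 800/200000 s = 4.0000 ms; subtotal = 6.0000 ms
Link 3: t_trans = 4000/(50*10^6) s = 0.0800 ms; t_prop = 200/200000 s = 1.0000 ms; subtotal = 1.0800 ms
End-to-end = 1.4000 + 6.0000 + 1.0800 = 8.4800 ms -> 8.480 ms (3 dp)

8.480


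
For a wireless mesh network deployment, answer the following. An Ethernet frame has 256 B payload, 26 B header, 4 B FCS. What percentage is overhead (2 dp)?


Given: payload = 256 B, header = 26 B, trailer = 4 B
Overhead bytes = header + trailer = 26 + 4 = 30
Total frame = payload + overhead = 256 + 30 = 286
Overhead % = 30 / 286 * 100 = 10.4895% -> 10.49% (2 dp)

10.49


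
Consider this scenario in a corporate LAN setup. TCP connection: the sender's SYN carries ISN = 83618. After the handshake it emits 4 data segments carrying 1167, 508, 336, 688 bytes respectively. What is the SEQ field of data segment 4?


The SYN occupies sequence number ISN = 83618, so the first data byte is ISN + 1 = 83619.
SEQ of data segment i = (ISN + 1) + sum of payload sizes of segments 1..i-1.
Segment 1: SEQ = 83619, payload = 1167 bytes
Segment 2: SEQ = 84786, payload = 508 bytes
Segment 3: SEQ = 85294, payload = 336 bytes
Segment 4: SEQ = 85630, payload = 688 bytes
SEQ of segment 4 = 83619 + 1167 + 508 + 336 = 85630

85630


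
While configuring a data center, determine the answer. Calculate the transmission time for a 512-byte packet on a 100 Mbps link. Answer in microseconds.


Given: packet = 512 bytes, bandwidth = 100 Mbps
Packet in bits = 512 * 8 = 4096 bits
Bandwidth = 100 * 10^6 = 100000000 bps
Time = 4096 / 100000000 seconds
Time in us = 4096 * 10^6 / 100000000 = 40.96

40.96


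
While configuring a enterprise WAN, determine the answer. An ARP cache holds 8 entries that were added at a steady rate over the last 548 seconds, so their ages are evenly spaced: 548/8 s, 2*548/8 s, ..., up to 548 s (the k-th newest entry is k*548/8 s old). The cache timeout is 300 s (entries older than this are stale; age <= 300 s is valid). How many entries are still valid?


Ages are k * 548/8 s for k = 1..8 (spacing = 68.5000 s).
Entry k is valid iff k * 548/8 <= 300 iff k <= 8 * 300 / 548 = 4.3796
n_valid = floor(4.3796) = 4
(n_stale = 8 - 4 = 4)

4


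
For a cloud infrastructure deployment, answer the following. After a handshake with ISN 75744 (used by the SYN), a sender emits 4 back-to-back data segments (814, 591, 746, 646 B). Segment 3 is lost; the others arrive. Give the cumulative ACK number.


SYN uses sequence number 75744; first data byte = ISN + 1 = 75745.
Segment 1: SEQ = 75745, len = 814 B, covers [75745, 76558]
Segment 2: SEQ = 76559, len = 591 B, covers [76559, 77149]
Segment 3: SEQ = 77150, len = 746 B, covers [77150, 77895] [LOST]
Segment 4: SEQ = 77896, len = 646 B, covers [77896, 78541]
In-order data received: bytes [75745, 77149] (segments 1..2).
Segment 3 missing -> gap begins at byte 77150; later segments buffered out of order.
Cumulative ACK = next expected in-order byte = 75745 + 814 + 591 = 77150

77150


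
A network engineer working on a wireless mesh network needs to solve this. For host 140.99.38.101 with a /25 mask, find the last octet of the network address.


Given: IP = 140.99.38.101, prefix = /25
Subnet mask = 255.255.255.128
Last octet of IP: 101
Last octet of mask: 128
Network last octet = 101 AND 128 = 0

0


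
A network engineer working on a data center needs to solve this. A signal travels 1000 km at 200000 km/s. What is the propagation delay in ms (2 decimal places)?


Given: distance = 1000 km, speed = 200000 km/s
Delay = distance / speed = 1000 / 200000 seconds
Delay in ms = 1000 * 1000 / 200000
Delay = 5.0000 ms
Rounded to 2 dp = 5.00 ms

5.00


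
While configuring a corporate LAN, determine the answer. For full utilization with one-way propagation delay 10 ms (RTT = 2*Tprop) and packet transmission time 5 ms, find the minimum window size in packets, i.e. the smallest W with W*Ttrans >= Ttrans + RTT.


Given: Ttrans = 5 ms, RTT = 20 ms (= 2 * Tprop, Tprop = 10 ms)
Time until first ACK returns = Ttrans + RTT = 5 + 20 = 25 ms
Need W * Ttrans >= Ttrans + RTT  ->  W >= (Ttrans + RTT) / Ttrans
(Ttrans + RTT) / Ttrans = 25 / 5 = 5
W_min = ceil(5) = 5

5


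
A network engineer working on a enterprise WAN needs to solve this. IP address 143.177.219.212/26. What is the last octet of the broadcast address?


Given: IP = 143.177.219.212, prefix = /26
Host bits = 32 - 26 = 6
Network last octet = 212 AND mask = 192
Host part size = 2^6 - 1 = 63
Broadcast last octet = 192 OR 63 = 255

255


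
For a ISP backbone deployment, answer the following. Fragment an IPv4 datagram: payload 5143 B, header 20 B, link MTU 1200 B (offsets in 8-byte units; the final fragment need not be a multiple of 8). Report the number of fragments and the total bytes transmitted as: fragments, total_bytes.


Max data per non-final fragment = floor((MTU - header)/8)*8 = floor((1200 - 20)/8)*8 = floor(1180/8)*8 = 1176 B
Final fragment needs no 8-byte alignment: it can carry up to MTU - header = 1180 B
Non-final fragments needed = ceil((payload - 1180) / 1176) = ceil(3963/1176) = ceil(3.3699) = 4
Number of fragments = 4 + 1 = 5
Fragment sizes (data): 4 * 1176 B + 439 B (last, 439 <= 1180 OK)
Total bytes sent = payload + n_frags * header = 5143 + 5*20 = 5143 + 100 = 5243 B

5, 5243


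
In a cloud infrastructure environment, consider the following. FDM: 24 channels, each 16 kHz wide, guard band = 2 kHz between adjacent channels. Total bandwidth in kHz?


Given: 24 channels, 16 kHz each, guard = 2 kHz
Channel bandwidth = 24 * 16 = 384 kHz
Guard bands = 23 gaps * 2 kHz = 46 kHz
Total = 384 + 46 = 430 kHz

430


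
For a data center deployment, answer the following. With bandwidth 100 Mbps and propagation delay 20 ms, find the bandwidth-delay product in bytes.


Given: bandwidth = 100 Mbps, delay = 20 ms
BDP in bits = 100 * 10^6 * 20 / 1000
BDP in bits = 2000000
BDP in bytes = 2000000 / 8 = 250000

250000


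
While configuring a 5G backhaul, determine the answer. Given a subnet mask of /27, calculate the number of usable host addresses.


Given: subnet mask /27
Host bits = 32 - 27 = 5
Total addresses = 2^5 = 32
Usable hosts = 32 - 2 (network + broadcast) = 30

30


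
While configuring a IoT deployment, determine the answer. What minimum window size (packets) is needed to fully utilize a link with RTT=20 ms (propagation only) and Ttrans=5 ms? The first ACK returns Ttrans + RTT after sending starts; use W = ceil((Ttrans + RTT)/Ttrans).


Given: Ttrans = 5 ms, RTT = 20 ms (= 2 * Tprop, Tprop = 10 ms)
Time until first ACK returns = Ttrans + RTT = 5 + 20 = 25 ms
Need W * Ttrans >= Ttrans + RTT  ->  W >= (Ttrans + RTT) / Ttrans
(Ttrans + RTT) / Ttrans = 25 / 5 = 5
W_min = ceil(5) = 5

5


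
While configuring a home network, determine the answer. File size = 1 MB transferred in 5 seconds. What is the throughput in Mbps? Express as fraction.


Given: file = 1 MB, time = 5 s
File in Mb = 1 * 8 = 8 Mb
Throughput = 8 / 5 Mbps
Throughput = 8/5 Mbps

8/5


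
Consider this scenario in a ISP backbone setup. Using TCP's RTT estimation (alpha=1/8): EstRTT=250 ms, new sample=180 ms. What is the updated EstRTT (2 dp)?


Given: EstRTT = 250 ms, SampleRTT = 180 ms, alpha = 1/8
New EstRTT = (1 - alpha) * EstRTT + alpha * SampleRTT
(7/8) * 250 = 218.75
(1/8) * 180 = 22.5
New EstRTT = 218.75 + 22.5 = 241.25 ms -> 241.25 ms (2 dp)

241.25


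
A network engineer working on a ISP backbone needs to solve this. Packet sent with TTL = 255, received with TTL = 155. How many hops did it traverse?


Given: initial TTL = 255, received TTL = 155
Hops = initial TTL - received TTL
Hops = 255 - 155 = 100

100


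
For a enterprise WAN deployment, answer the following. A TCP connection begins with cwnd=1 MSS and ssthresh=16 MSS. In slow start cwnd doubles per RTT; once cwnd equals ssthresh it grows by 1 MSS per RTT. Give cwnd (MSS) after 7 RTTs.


RTT 0: cwnd = 1 MSS (initial)
RTT 1: cwnd = 2 MSS (slow start, doubled)
RTT 2: cwnd = 4 MSS (slow start, doubled)
RTT 3: cwnd = 8 MSS (slow start, doubled)
RTT 4: cwnd = 16 MSS (slow start, doubled)
RTT 5: cwnd = 17 MSS (congestion avoidance, +1)
RTT 6: cwnd = 18 MSS (congestion avoidance, +1)
RTT 7: cwnd = 19 MSS (congestion avoidance, +1)

19


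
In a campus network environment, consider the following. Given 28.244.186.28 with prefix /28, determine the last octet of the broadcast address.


Given: IP = 28.244.186.28, prefix = /28
Host bits = 32 - 28 = 4
Network last octet = 28 AND mask = 16
Host part size = 2^4 - 1 = 15
Broadcast last octet = 16 OR 15 = 31

31


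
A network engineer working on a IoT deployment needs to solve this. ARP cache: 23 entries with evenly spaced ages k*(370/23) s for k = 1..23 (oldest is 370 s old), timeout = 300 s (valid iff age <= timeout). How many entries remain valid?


Ages are k * 370/23 s for k = 1..23 (spacing = 16.0870 s).
Entry k is valid iff k * 370/23 <= 300 iff k <= 23 * 300 / 370 = 18.6486
n_valid = floor(18.6486) = 18
(n_stale = 23 - 18 = 5)

18


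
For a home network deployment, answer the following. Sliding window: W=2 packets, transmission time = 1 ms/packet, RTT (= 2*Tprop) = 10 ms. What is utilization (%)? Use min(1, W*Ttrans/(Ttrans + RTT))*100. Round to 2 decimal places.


Given: W = 2, Ttrans = 1 ms, RTT = 10 ms (= 2 * Tprop, Tprop = 5 ms)
Cycle time = Ttrans + RTT = 1 + 10 = 11 ms (first packet sent until its ACK returns)
W * Ttrans = 2 * 1 = 2 ms of sending per cycle
W * Ttrans / (Ttrans + RTT) = 2 / 11 = 0.181818
U = min(1, 0.181818) = 0.181818
U% = 18.18%

18.18


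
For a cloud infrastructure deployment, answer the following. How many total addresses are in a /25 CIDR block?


Given: CIDR prefix /25
Host bits = 32 - 25 = 7
Total addresses = 2^7 = 128

128


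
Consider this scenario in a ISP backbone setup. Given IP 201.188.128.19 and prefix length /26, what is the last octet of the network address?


Given: IP = 201.188.128.19, prefix = /26
Subnet mask = 255.255.255.192
Last octet of IP: 19
Last octet of mask: 192
Network last octet = 19 AND 192 = 0

0


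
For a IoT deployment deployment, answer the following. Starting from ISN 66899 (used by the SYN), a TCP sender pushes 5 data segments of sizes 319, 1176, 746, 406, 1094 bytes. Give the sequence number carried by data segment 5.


The SYN occupies sequence number ISN = 66899, so the first data byte is ISN + 1 = 66900.
SEQ of data segment i = (ISN + 1) + sum of payload sizes of segments 1..i-1.
Segment 1: SEQ = 66900, payload = 319 bytes
Segment 2: SEQ = 67219, payload = 1176 bytes
Segment 3: SEQ = 68395, payload = 746 bytes
Segment 4: SEQ = 69141, payload = 406 bytes
Segment 5: SEQ = 69547, payload = 1094 bytes
SEQ of segment 5 = 66900 + 319 + 1176 + 746 + 406 = 69547

69547


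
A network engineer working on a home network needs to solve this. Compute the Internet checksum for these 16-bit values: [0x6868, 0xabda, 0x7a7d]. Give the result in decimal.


Given words: [0x6868, 0xabda, 0x7a7d]
Step 1: Sum all words
Raw sum = 26728 + 43994 + 31357 = 102079
Step 2: Fold carry: (36543 + 1) = 36544
One's complement = ~36544 & 0xFFFF = 28991

28991


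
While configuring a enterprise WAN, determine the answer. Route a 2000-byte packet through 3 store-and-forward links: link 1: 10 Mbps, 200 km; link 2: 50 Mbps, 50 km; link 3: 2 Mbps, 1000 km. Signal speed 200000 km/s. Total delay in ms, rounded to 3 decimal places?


Packet = 2000 bytes = 16000 bits. Store-and-forward: sum (t_trans + t_prop) per link.
Link 1: t_trans = 16000/(10*10^6) s = 1.6000 ms; t_prop = 200/200000 s = 1.0000 ms; subtotal = 2.6000 ms
Link 2: t_trans = 16000/(50*10^6) s = 0.3200 ms; t_prop = 50/200000 s = 0.2500 ms; subtotal = 0.5700 ms
Link 3: t_trans = 16000/(2*10^6) s = 8.0000 ms; t_prop = 1000/200000 s = 5.0000 ms; subtotal = 13.0000 ms
End-to-end = 2.6000 + 0.5700 + 13.0000 = 16.1700 ms -> 16.170 ms (3 dp)

16.170


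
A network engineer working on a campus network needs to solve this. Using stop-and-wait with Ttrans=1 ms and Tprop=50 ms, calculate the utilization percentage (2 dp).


Given: Ttrans = 1 ms, Tprop = 50 ms
RTT = 2 * Tprop = 2 * 50 = 100 ms
U = Ttrans / (Ttrans + RTT)
U = 1 / (1 + 100)
U = 1 / 101 = 0.009901
U% = 0.99%

0.99


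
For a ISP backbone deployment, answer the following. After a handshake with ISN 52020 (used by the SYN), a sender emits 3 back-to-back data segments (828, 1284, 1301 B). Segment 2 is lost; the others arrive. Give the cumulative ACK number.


SYN uses sequence number 52020; first data byte = ISN + 1 = 52021.
Segment 1: SEQ = 52021, len = 828 B, covers [52021, 52848]
Segment 2: SEQ = 52849, len = 1284 B, covers [52849, 54132] [LOST]
Segment 3: SEQ = 54133, len = 1301 B, covers [54133, 55433]
In-order data received: bytes [52021, 52848] (segments 1..1).
Segment 2 missing -> gap begins at byte 52849; later segments buffered out of order.
Cumulative ACK = next expected in-order byte = 52021 + 828 = 52849

52849
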